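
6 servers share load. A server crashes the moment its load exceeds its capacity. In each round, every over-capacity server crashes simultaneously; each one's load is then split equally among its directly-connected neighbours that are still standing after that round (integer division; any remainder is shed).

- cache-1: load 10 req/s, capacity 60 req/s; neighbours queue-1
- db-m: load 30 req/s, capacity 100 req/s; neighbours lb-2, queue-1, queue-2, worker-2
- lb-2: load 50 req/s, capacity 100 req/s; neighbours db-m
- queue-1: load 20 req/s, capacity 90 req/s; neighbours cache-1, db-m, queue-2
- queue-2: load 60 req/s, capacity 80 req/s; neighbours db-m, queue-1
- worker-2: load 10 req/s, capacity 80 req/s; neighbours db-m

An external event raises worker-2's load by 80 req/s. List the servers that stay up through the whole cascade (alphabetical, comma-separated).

lb-2

Round 1 — worker-2 at 90 > 80. worker-2 crashes.
  worker-2 sheds 90 req/s to db-m: 90 each.
    db-m: 30+90 = 120 > 100
Round 2 — db-m crashes.
  db-m sheds 120 req/s to lb-2, queue-1, queue-2: 40 each.
    lb-2: 50+40 = 90 ≤ 100
    queue-1: 20+40 = 60 ≤ 90
    queue-2: 60+40 = 100 > 80
Round 3 — queue-2 crashes.
  queue-2 sheds 100 req/s to queue-1: 100 each.
    queue-1: 60+100 = 160 > 90
Round 4 — queue-1 crashes.
  queue-1 sheds 160 req/s to cache-1: 160 each.
    cache-1: 10+160 = 170 > 60
Round 5 — cache-1 crashes.
  cache-1 sheds 170 req/s: no online neighbours, lost.
No further crashes.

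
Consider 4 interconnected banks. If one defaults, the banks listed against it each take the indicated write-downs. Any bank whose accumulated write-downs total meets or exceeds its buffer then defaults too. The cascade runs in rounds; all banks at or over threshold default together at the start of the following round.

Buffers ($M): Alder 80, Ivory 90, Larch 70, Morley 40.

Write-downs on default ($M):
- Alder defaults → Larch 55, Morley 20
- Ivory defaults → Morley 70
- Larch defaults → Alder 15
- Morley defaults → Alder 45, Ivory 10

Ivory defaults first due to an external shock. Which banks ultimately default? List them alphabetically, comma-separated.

Round 1 — Ivory defaults (initial).
  Morley: +70 → 70 ≥ 40
Round 2 — Morley defaults.
  Alder: +45 → 45 < 80
No further defaults.

Ivory, Morley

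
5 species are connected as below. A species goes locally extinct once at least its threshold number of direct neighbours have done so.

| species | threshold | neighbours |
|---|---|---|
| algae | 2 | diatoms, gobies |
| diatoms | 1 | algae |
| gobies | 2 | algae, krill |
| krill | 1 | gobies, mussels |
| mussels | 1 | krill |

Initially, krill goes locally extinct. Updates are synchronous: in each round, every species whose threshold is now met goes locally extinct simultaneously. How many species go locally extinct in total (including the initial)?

Round 1 — krill goes locally extinct (initial).
Round 2 — checking thresholds:
  gobies: 1 of 2 neighbours < 2, holds.
  mussels: 1 of 1 neighbours ≥ 1, goes locally extinct.
Round 3 — no new extinctions; cascade stops.

2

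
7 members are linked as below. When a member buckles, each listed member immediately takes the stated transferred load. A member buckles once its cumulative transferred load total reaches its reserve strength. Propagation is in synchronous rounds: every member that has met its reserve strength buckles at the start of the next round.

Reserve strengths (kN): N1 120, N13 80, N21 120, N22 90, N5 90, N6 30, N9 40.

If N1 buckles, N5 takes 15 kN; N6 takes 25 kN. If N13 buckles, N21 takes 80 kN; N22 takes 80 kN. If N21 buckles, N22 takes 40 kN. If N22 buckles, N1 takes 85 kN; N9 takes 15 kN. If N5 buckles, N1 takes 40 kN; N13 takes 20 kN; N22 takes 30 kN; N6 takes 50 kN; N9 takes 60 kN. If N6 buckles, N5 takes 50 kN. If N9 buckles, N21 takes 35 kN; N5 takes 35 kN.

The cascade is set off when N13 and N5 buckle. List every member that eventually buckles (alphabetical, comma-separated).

N1, N13, N22, N5, N6, N9

Round 1 — N13, N5 buckle (initial).
  N1: +40 → 40 < 120
  N21: +80 → 80 < 120
  N22: +80+30 → 110 ≥ 90
  N6: +50 → 50 ≥ 30
  N9: +60 → 60 ≥ 40
Round 2 — N22, N6, N9 buckle.
  N1: +85 → 125 ≥ 120
  N21: +35 → 115 < 120
Round 3 — N1 buckles.
No further bucklings.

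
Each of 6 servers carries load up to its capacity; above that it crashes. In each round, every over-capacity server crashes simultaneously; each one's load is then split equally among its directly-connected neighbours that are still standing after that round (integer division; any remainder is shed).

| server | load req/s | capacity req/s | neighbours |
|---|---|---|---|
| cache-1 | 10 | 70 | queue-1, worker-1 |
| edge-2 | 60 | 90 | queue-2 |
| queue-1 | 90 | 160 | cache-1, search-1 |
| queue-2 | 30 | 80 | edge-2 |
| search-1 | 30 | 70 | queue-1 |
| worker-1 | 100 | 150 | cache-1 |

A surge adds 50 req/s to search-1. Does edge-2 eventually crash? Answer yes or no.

Round 1 — search-1 at 80 > 70. search-1 crashes.
  search-1 sheds 80 req/s to queue-1: 80 each.
    queue-1: 90+80 = 170 > 160
Round 2 — queue-1 crashes.
  queue-1 sheds 170 req/s to cache-1: 170 each.
    cache-1: 10+170 = 180 > 70
Round 3 — cache-1 crashes.
  cache-1 sheds 180 req/s to worker-1: 180 each.
    worker-1: 100+180 = 280 > 150
Round 4 — worker-1 crashes.
  worker-1 sheds 280 req/s: no online neighbours, lost.
No further crashes.

no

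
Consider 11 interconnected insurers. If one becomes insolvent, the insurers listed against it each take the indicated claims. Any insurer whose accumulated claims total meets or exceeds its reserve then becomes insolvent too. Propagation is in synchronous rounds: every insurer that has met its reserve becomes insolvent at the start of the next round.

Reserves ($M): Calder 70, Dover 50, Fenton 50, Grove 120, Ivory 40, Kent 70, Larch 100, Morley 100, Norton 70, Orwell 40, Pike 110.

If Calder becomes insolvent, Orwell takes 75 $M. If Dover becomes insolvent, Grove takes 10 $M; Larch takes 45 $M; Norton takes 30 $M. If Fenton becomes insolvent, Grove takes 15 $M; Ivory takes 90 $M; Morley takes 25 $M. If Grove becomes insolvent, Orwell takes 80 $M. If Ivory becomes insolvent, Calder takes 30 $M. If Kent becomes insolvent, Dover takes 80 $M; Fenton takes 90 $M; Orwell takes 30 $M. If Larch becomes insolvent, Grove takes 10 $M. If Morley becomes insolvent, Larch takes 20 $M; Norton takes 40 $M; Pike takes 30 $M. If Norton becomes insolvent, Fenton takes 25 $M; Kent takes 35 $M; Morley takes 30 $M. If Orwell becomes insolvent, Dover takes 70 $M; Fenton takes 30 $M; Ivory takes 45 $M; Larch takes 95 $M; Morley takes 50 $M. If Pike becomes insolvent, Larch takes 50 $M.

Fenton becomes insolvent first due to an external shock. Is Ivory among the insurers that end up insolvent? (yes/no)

yes

Round 1 — Fenton becomes insolvent (initial).
  Grove: +15 → 15 < 120
  Ivory: +90 → 90 ≥ 40
  Morley: +25 → 25 < 100
Round 2 — Ivory becomes insolvent.
  Calder: +30 → 30 < 70
No further insolvencies.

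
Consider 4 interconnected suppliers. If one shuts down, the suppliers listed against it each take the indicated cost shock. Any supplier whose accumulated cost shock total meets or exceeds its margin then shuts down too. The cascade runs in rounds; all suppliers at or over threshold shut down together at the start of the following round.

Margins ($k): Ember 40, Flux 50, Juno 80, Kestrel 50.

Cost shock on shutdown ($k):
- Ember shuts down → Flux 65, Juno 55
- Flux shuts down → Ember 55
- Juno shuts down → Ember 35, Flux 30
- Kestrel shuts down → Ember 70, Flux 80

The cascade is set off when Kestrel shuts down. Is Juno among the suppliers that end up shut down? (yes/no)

no

Round 1 — Kestrel shuts down (initial).
  Ember: +70 → 70 ≥ 40
  Flux: +80 → 80 ≥ 50
Round 2 — Ember, Flux shut down.
  Juno: +55 → 55 < 80
No further shutdowns.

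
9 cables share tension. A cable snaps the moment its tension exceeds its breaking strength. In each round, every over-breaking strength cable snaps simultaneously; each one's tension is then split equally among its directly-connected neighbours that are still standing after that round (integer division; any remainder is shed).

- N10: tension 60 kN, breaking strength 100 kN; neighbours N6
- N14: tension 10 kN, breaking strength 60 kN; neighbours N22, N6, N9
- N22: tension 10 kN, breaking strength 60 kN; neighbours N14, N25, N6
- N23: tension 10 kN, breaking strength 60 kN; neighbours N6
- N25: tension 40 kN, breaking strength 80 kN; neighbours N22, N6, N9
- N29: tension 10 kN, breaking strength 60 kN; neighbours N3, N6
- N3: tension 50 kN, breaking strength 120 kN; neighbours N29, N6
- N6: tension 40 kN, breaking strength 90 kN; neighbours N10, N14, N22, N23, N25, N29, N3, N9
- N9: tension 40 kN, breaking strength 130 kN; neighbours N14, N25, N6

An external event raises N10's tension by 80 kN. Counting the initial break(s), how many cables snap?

2

Round 1 — N10 at 140 > 100. N10 snaps.
  N10 sheds 140 kN to N6: 140 each.
    N6: 40+140 = 180 > 90
Round 2 — N6 snaps.
  N6 sheds 180 kN to N14, N22, N23, N25, N29, N3, N9: 25 each (5 lost).
    N14: 10+25 = 35 ≤ 60
    N22: 10+25 = 35 ≤ 60
    N23: 10+25 = 35 ≤ 60
    N25: 40+25 = 65 ≤ 80
    N29: 10+25 = 35 ≤ 60
    N3: 50+25 = 75 ≤ 120
    N9: 40+25 = 65 ≤ 130
No further breaks.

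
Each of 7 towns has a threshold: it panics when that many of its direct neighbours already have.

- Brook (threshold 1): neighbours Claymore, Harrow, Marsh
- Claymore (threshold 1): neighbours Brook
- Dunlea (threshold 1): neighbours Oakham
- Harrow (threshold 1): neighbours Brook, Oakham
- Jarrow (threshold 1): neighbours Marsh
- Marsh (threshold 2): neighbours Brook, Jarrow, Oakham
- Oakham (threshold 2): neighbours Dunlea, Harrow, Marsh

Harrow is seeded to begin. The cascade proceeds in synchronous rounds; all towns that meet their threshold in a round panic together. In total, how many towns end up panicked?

Round 1 — Harrow panics (initial).
Round 2 — checking thresholds:
  Brook: 1 of 3 neighbours ≥ 1, panics.
  Oakham: 1 of 3 neighbours < 2, below threshold.
Round 3 — checking thresholds:
  Claymore: 1 of 1 neighbours ≥ 1, panics.
  Marsh: 1 of 3 neighbours < 2, below threshold.
  Oakham: 1 of 3 neighbours < 2, below threshold.
Round 4 — no new panics; cascade stops.

3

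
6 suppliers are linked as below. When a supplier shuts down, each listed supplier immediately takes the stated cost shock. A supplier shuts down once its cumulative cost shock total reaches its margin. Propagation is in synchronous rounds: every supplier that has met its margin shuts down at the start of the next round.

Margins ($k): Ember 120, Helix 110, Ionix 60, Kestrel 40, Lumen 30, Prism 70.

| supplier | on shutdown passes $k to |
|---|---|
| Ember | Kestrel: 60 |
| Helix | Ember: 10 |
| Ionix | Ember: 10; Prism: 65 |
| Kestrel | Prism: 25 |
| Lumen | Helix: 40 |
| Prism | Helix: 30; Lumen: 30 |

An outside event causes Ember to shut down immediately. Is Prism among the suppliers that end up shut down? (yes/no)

Round 1 — Ember shuts down (initial).
  Kestrel: +60 → 60 ≥ 40
Round 2 — Kestrel shuts down.
  Prism: +25 → 25 < 70
No further shutdowns.

no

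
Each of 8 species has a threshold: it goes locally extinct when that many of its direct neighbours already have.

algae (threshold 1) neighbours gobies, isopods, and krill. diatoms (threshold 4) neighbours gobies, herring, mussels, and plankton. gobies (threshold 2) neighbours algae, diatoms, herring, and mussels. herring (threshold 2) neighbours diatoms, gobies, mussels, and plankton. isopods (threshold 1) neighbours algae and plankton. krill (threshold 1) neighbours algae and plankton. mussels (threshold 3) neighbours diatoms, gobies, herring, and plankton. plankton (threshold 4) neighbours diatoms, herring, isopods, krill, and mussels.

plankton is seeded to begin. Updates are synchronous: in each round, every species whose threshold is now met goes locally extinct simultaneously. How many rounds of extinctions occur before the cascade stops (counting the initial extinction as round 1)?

3

Round 1 — plankton goes locally extinct (initial).
Round 2 — checking thresholds:
  diatoms: 1 of 4 neighbours < 4, holds.
  herring: 1 of 4 neighbours < 2, holds.
  isopods: 1 of 2 neighbours ≥ 1, goes locally extinct.
  krill: 1 of 2 neighbours ≥ 1, goes locally extinct.
  mussels: 1 of 4 neighbours < 3, holds.
Round 3 — checking thresholds:
  algae: 2 of 3 neighbours ≥ 1, goes locally extinct.
  diatoms: 1 of 4 neighbours < 4, holds.
  herring: 1 of 4 neighbours < 2, holds.
  mussels: 1 of 4 neighbours < 3, holds.
Round 4 — no new extinctions; cascade stops.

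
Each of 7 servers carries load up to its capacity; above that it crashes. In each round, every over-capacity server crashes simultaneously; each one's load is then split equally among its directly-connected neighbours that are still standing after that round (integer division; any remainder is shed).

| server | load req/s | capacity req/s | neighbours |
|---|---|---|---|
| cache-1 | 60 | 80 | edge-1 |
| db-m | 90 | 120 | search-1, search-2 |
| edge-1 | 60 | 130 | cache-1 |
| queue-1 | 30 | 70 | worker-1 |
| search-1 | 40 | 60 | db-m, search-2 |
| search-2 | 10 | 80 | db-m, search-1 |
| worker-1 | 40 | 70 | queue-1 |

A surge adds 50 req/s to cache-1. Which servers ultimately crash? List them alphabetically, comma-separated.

Round 1 — cache-1 at 110 > 80. cache-1 crashes.
  cache-1 sheds 110 req/s to edge-1: 110 each.
    edge-1: 60+110 = 170 > 130
Round 2 — edge-1 crashes.
  edge-1 sheds 170 req/s: no online neighbours, lost.
No further crashes.

cache-1, edge-1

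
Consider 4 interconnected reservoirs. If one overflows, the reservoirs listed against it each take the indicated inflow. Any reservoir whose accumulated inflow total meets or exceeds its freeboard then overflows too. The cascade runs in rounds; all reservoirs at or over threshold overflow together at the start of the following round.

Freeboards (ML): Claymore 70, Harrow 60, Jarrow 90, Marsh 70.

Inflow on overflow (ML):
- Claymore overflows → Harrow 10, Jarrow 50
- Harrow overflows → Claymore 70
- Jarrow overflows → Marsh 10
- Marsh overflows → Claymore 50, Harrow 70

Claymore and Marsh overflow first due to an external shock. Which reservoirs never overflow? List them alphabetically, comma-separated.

Round 1 — Claymore, Marsh overflow (initial).
  Harrow: +10+70 → 80 ≥ 60
  Jarrow: +50 → 50 < 90
Round 2 — Harrow overflows.
No further overflows.

Jarrow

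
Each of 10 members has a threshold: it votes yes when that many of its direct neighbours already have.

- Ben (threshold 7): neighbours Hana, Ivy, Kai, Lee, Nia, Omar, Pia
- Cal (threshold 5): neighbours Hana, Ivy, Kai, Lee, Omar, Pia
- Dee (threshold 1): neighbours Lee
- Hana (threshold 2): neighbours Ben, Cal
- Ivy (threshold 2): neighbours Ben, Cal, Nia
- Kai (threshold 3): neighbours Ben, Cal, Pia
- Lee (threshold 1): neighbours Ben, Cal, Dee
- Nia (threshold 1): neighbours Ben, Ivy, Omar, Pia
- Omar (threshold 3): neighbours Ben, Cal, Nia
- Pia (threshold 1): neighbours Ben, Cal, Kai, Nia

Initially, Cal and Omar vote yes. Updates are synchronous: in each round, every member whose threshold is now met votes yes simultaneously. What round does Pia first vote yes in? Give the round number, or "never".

2

Round 1 — Cal, Omar vote yes (initial).
Round 2 — checking thresholds:
  Ben: 1 of 7 neighbours < 7, holds.
  Hana: 1 of 2 neighbours < 2, holds.
  Ivy: 1 of 3 neighbours < 2, holds.
  Kai: 1 of 3 neighbours < 3, holds.
  Lee: 1 of 3 neighbours ≥ 1, votes yes.
  Nia: 1 of 4 neighbours ≥ 1, votes yes.
  Pia: 1 of 4 neighbours ≥ 1, votes yes.
Round 3 — checking thresholds:
  Ben: 4 of 7 neighbours < 7, holds.
  Dee: 1 of 1 neighbours ≥ 1, votes yes.
  Hana: 1 of 2 neighbours < 2, holds.
  Ivy: 2 of 3 neighbours ≥ 2, votes yes.
  Kai: 2 of 3 neighbours < 3, holds.
Round 4 — no new yes votes; cascade stops.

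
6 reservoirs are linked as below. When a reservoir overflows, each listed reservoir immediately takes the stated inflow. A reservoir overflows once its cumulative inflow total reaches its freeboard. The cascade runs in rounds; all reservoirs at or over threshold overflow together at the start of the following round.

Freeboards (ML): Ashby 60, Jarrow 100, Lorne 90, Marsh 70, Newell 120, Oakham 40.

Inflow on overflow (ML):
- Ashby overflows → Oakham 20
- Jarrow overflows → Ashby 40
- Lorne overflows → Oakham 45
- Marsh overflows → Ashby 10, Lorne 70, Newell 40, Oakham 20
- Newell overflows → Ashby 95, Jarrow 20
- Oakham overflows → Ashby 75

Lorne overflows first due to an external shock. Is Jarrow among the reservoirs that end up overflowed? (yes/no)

Round 1 — Lorne overflows (initial).
  Oakham: +45 → 45 ≥ 40
Round 2 — Oakham overflows.
  Ashby: +75 → 75 ≥ 60
Round 3 — Ashby overflows.
No further overflows.

no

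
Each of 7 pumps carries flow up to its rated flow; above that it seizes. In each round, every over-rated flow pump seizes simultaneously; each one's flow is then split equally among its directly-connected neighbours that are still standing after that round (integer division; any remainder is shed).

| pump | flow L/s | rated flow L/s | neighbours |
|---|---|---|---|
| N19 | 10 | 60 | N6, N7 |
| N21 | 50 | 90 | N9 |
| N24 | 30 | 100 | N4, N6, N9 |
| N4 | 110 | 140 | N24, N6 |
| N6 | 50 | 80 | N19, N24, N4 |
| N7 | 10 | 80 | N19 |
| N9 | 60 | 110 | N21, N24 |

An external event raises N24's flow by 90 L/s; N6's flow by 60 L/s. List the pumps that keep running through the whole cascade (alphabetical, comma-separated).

Round 1 — N24 at 120 > 100; N6 at 110 > 80. N24, N6 seize.
  N24 sheds 120 L/s to N4, N9: 60 each.
    N4: 110+60 = 170 > 140
    N9: 60+60 = 120 > 110
  N6 sheds 110 L/s to N19, N4: 55 each.
    N19: 10+55 = 65 > 60
    N4: 170+55 = 225 > 140
Round 2 — N19, N4, N9 seize.
  N19 sheds 65 L/s to N7: 65 each.
    N7: 10+65 = 75 ≤ 80
  N4 sheds 225 L/s: no online neighbours, lost.
  N9 sheds 120 L/s to N21: 120 each.
    N21: 50+120 = 170 > 90
Round 3 — N21 seizes.
  N21 sheds 170 L/s: no online neighbours, lost.
No further seizures.

N7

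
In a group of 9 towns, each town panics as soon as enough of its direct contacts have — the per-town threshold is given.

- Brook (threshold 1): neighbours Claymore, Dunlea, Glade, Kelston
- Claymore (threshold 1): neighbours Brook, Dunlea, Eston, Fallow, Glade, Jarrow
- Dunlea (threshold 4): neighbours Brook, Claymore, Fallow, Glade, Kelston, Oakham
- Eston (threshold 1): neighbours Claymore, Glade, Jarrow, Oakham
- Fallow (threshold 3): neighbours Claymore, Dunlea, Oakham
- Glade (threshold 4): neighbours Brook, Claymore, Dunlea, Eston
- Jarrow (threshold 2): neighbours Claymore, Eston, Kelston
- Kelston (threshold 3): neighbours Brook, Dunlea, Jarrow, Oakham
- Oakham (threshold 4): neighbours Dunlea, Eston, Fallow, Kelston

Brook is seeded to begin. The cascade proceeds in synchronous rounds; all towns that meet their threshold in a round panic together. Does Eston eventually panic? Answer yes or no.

Round 1 — Brook panics (initial).
Round 2 — checking thresholds:
  Claymore: 1 of 6 neighbours ≥ 1, panics.
  Dunlea: 1 of 6 neighbours < 4, not yet.
  Glade: 1 of 4 neighbours < 4, not yet.
  Kelston: 1 of 4 neighbours < 3, not yet.
Round 3 — checking thresholds:
  Dunlea: 2 of 6 neighbours < 4, not yet.
  Eston: 1 of 4 neighbours ≥ 1, panics.
  Fallow: 1 of 3 neighbours < 3, not yet.
  Glade: 2 of 4 neighbours < 4, not yet.
  Jarrow: 1 of 3 neighbours < 2, not yet.
  Kelston: 1 of 4 neighbours < 3, not yet.
Round 4 — checking thresholds:
  Dunlea: 2 of 6 neighbours < 4, not yet.
  Fallow: 1 of 3 neighbours < 3, not yet.
  Glade: 3 of 4 neighbours < 4, not yet.
  Jarrow: 2 of 3 neighbours ≥ 2, panics.
  Kelston: 1 of 4 neighbours < 3, not yet.
  Oakham: 1 of 4 neighbours < 4, not yet.
Round 5 — no new panics; cascade stops.

yes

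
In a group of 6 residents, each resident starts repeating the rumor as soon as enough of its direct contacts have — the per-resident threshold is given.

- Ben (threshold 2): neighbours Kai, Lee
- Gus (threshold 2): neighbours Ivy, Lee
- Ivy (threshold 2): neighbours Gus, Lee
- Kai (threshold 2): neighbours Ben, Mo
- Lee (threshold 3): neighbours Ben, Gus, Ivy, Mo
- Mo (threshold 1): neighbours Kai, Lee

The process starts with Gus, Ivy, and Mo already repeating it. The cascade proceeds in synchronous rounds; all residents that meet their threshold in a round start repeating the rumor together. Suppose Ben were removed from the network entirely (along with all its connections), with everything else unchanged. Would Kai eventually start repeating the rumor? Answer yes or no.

no

With Ben removed:
Round 1 — Gus, Ivy, Mo start repeating the rumor (initial).
Round 2 — checking thresholds:
  Kai: 1 of 1 neighbours < 2, holds.
  Lee: 3 of 3 neighbours ≥ 3, starts repeating the rumor.
Round 3 — no new spreads; cascade stops.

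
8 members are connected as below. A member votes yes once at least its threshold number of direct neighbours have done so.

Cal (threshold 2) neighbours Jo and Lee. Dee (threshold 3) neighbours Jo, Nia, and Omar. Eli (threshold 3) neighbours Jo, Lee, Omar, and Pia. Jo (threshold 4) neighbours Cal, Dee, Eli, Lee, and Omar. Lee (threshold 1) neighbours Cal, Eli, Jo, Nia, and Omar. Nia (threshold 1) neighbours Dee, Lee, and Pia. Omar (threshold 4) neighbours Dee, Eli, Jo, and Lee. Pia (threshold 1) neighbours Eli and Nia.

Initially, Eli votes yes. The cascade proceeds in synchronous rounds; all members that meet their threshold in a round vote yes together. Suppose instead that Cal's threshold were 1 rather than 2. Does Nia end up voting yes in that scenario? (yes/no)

With Cal's threshold at 1:
Round 1 — Eli votes yes (initial).
Round 2 — checking thresholds:
  Jo: 1 of 5 neighbours < 4, below threshold.
  Lee: 1 of 5 neighbours ≥ 1, votes yes.
  Omar: 1 of 4 neighbours < 4, below threshold.
  Pia: 1 of 2 neighbours ≥ 1, votes yes.
Round 3 — checking thresholds:
  Cal: 1 of 2 neighbours ≥ 1, votes yes.
  Jo: 2 of 5 neighbours < 4, below threshold.
  Nia: 2 of 3 neighbours ≥ 1, votes yes.
  Omar: 2 of 4 neighbours < 4, below threshold.
Round 4 — no new yes votes; cascade stops.

yes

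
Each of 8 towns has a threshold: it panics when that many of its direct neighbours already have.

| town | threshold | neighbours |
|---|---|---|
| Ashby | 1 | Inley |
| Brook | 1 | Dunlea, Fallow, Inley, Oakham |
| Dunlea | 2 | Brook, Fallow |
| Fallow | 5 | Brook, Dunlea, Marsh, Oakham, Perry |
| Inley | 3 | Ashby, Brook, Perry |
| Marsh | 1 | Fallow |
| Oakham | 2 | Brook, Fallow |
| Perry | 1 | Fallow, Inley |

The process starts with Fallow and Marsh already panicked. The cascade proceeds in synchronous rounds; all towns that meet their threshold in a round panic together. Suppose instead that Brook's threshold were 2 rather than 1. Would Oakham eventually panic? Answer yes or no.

With Brook's threshold at 2:
Round 1 — Fallow, Marsh panic (initial).
Round 2 — checking thresholds:
  Brook: 1 of 4 neighbours < 2, not yet.
  Dunlea: 1 of 2 neighbours < 2, not yet.
  Oakham: 1 of 2 neighbours < 2, not yet.
  Perry: 1 of 2 neighbours ≥ 1, panics.
Round 3 — no new panics; cascade stops.

no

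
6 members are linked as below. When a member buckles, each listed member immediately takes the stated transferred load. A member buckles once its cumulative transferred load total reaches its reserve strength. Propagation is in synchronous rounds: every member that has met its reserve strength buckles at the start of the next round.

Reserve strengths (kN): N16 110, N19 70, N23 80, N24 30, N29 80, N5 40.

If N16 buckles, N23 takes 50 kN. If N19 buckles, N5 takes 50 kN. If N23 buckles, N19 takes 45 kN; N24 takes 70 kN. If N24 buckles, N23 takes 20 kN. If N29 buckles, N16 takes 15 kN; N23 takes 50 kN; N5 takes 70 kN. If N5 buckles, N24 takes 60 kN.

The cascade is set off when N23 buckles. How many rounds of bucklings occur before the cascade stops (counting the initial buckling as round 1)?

Round 1 — N23 buckles (initial).
  N19: +45 → 45 < 70
  N24: +70 → 70 ≥ 30
Round 2 — N24 buckles.
No further bucklings.

2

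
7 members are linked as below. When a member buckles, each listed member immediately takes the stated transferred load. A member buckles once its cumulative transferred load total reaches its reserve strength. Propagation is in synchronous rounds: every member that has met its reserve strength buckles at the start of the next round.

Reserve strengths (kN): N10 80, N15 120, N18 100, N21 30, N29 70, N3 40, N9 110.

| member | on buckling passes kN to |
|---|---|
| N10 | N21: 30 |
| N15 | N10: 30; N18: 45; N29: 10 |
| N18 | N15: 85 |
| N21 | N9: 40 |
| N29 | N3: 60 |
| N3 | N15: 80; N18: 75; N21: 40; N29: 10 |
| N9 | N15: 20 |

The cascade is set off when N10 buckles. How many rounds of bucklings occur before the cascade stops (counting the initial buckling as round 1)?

2

Round 1 — N10 buckles (initial).
  N21: +30 → 30 ≥ 30
Round 2 — N21 buckles.
  N9: +40 → 40 < 110
No further bucklings.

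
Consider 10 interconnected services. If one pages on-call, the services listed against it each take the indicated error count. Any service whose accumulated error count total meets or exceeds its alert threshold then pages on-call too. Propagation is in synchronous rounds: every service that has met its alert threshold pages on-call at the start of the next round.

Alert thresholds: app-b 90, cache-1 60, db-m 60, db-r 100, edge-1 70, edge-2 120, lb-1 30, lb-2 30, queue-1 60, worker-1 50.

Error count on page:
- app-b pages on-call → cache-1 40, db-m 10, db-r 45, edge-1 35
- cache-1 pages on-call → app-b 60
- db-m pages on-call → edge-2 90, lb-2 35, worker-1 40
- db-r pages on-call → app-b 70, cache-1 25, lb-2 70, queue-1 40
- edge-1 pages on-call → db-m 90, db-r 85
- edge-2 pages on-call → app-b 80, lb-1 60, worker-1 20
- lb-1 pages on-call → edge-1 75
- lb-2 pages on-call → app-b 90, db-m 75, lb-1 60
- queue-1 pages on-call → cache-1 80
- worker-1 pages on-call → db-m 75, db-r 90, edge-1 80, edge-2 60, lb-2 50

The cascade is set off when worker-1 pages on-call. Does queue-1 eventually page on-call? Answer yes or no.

no

Round 1 — worker-1 pages on-call (initial).
  db-m: +75 → 75 ≥ 60
  db-r: +90 → 90 < 100
  edge-1: +80 → 80 ≥ 70
  edge-2: +60 → 60 < 120
  lb-2: +50 → 50 ≥ 30
Round 2 — db-m, edge-1, lb-2 page on-call.
  app-b: +90 → 90 ≥ 90
  db-r: +85 → 175 ≥ 100
  edge-2: +90 → 150 ≥ 120
  lb-1: +60 → 60 ≥ 30
Round 3 — app-b, db-r, edge-2, lb-1 page on-call.
  cache-1: +40+25 → 65 ≥ 60
  queue-1: +40 → 40 < 60
Round 4 — cache-1 pages on-call.
No further pages.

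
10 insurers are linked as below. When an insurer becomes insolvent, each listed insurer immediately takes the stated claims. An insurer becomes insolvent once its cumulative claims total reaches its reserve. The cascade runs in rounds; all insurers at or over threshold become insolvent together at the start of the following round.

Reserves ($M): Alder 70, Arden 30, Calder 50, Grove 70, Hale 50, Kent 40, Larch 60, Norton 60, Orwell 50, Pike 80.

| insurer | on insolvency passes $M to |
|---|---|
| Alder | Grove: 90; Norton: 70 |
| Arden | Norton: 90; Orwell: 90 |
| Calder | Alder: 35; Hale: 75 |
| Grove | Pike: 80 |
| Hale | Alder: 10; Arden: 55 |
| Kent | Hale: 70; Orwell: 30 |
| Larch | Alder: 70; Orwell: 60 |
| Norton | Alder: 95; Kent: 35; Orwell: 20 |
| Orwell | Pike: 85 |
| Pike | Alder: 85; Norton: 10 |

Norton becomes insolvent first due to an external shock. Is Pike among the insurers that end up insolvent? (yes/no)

yes

Round 1 — Norton becomes insolvent (initial).
  Alder: +95 → 95 ≥ 70
  Kent: +35 → 35 < 40
  Orwell: +20 → 20 < 50
Round 2 — Alder becomes insolvent.
  Grove: +90 → 90 ≥ 70
Round 3 — Grove becomes insolvent.
  Pike: +80 → 80 ≥ 80
Round 4 — Pike becomes insolvent.
No further insolvencies.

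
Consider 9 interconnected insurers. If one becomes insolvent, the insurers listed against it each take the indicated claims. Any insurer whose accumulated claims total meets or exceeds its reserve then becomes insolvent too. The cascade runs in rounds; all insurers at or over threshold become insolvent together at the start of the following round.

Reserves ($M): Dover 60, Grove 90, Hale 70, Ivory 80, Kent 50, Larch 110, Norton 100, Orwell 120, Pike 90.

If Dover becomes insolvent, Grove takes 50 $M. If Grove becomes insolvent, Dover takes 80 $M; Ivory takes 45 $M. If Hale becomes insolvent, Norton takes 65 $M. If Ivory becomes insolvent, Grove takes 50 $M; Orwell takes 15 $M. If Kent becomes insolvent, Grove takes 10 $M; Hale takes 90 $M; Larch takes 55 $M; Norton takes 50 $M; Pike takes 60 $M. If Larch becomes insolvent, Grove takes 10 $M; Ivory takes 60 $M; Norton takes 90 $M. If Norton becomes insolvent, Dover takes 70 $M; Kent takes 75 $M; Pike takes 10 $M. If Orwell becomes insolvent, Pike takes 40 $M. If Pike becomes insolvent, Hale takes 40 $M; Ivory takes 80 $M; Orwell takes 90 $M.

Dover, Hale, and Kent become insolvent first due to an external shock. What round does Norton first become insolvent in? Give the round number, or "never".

2

Round 1 — Dover, Hale, Kent become insolvent (initial).
  Grove: +50+10 → 60 < 90
  Larch: +55 → 55 < 110
  Norton: +65+50 → 115 ≥ 100
  Pike: +60 → 60 < 90
Round 2 — Norton becomes insolvent.
  Pike: +10 → 70 < 90
No further insolvencies.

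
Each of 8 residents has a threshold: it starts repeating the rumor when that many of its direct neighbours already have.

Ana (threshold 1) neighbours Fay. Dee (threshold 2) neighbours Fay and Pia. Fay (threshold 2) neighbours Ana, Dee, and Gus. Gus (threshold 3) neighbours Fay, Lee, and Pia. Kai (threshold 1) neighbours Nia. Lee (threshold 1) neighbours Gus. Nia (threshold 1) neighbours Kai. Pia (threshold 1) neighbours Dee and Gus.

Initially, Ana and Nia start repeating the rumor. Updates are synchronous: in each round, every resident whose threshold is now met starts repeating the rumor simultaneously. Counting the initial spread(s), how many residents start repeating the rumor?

Round 1 — Ana, Nia start repeating the rumor (initial).
Round 2 — checking thresholds:
  Fay: 1 of 3 neighbours < 2, holds.
  Kai: 1 of 1 neighbours ≥ 1, starts repeating the rumor.
Round 3 — no new spreads; cascade stops.

3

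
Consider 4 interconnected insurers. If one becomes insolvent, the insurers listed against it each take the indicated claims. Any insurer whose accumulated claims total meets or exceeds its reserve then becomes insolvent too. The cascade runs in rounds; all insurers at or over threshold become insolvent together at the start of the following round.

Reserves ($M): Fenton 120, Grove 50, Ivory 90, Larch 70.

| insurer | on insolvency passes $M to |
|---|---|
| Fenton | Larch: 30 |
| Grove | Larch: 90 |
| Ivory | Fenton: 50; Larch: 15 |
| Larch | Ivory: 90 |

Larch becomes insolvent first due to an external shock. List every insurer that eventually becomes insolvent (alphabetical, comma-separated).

Ivory, Larch

Round 1 — Larch becomes insolvent (initial).
  Ivory: +90 → 90 ≥ 90
Round 2 — Ivory becomes insolvent.
  Fenton: +50 → 50 < 120
No further insolvencies.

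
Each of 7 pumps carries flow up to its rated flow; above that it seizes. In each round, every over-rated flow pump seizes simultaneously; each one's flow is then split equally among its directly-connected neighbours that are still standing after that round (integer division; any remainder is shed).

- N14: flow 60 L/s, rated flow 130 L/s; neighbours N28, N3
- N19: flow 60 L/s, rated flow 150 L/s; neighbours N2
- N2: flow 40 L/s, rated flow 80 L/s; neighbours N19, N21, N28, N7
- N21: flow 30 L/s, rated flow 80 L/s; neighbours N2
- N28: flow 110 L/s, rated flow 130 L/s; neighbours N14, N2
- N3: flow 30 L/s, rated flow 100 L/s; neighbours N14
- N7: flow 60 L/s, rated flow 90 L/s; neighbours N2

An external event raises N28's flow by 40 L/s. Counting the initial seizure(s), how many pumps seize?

Round 1 — N28 at 150 > 130. N28 seizes.
  N28 sheds 150 L/s to N14, N2: 75 each.
    N14: 60+75 = 135 > 130
    N2: 40+75 = 115 > 80
Round 2 — N14, N2 seize.
  N14 sheds 135 L/s to N3: 135 each.
    N3: 30+135 = 165 > 100
  N2 sheds 115 L/s to N19, N21, N7: 38 each (1 lost).
    N19: 60+38 = 98 ≤ 150
    N21: 30+38 = 68 ≤ 80
    N7: 60+38 = 98 > 90
Round 3 — N3, N7 seize.
  N3 sheds 165 L/s: no online neighbours, lost.
  N7 sheds 98 L/s: no online neighbours, lost.
No further seizures.

5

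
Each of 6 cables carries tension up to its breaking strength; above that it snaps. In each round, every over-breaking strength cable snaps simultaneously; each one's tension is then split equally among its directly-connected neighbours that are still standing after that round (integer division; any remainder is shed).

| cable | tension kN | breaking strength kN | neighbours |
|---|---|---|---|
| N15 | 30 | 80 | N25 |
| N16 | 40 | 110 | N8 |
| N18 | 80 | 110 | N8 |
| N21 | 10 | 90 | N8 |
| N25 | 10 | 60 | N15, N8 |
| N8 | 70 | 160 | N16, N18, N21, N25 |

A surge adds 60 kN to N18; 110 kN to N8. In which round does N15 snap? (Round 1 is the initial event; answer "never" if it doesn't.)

3

Round 1 — N18 at 140 > 110; N8 at 180 > 160. N18, N8 snap.
  N18 sheds 140 kN: no online neighbours, lost.
  N8 sheds 180 kN to N16, N21, N25: 60 each.
    N16: 40+60 = 100 ≤ 110
    N21: 10+60 = 70 ≤ 90
    N25: 10+60 = 70 > 60
Round 2 — N25 snaps.
  N25 sheds 70 kN to N15: 70 each.
    N15: 30+70 = 100 > 80
Round 3 — N15 snaps.
  N15 sheds 100 kN: no online neighbours, lost.
No further breaks.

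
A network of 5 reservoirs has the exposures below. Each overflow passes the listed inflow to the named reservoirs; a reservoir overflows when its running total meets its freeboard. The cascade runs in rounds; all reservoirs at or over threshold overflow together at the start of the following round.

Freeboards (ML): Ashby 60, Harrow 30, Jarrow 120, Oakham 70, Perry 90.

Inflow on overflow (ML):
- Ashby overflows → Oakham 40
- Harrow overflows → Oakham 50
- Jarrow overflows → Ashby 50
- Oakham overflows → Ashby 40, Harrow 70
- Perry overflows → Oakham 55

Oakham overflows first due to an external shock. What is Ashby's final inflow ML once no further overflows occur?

40

Round 1 — Oakham overflows (initial).
  Ashby: +40 → 40 < 60
  Harrow: +70 → 70 ≥ 30
Round 2 — Harrow overflows.
No further overflows.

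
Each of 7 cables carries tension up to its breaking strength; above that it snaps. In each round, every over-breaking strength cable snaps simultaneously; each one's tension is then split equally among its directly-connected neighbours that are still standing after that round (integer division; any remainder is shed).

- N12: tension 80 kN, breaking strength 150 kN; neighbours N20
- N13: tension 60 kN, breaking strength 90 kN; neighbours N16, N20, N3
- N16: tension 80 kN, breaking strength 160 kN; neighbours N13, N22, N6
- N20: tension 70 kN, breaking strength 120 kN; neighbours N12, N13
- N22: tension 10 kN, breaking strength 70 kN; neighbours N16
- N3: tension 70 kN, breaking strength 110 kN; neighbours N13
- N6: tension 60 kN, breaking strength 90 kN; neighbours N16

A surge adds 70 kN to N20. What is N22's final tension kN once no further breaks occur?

Round 1 — N20 at 140 > 120. N20 snaps.
  N20 sheds 140 kN to N12, N13: 70 each.
    N12: 80+70 = 150 ≤ 150
    N13: 60+70 = 130 > 90
Round 2 — N13 snaps.
  N13 sheds 130 kN to N16, N3: 65 each.
    N16: 80+65 = 145 ≤ 160
    N3: 70+65 = 135 > 110
Round 3 — N3 snaps.
  N3 sheds 135 kN: no online neighbours, lost.
No further breaks.

10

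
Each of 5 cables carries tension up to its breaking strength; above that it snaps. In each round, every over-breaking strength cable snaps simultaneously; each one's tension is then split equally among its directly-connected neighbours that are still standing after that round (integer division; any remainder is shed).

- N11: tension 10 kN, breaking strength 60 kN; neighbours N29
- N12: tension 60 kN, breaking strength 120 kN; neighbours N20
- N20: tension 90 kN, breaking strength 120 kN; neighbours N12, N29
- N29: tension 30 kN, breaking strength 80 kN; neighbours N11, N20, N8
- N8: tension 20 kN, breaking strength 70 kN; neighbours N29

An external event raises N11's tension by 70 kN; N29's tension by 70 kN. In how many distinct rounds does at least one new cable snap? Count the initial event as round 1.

3

Round 1 — N11 at 80 > 60; N29 at 100 > 80. N11, N29 snap.
  N11 sheds 80 kN: no online neighbours, lost.
  N29 sheds 100 kN to N20, N8: 50 each.
    N20: 90+50 = 140 > 120
    N8: 20+50 = 70 ≤ 70
Round 2 — N20 snaps.
  N20 sheds 140 kN to N12: 140 each.
    N12: 60+140 = 200 > 120
Round 3 — N12 snaps.
  N12 sheds 200 kN: no online neighbours, lost.
No further breaks.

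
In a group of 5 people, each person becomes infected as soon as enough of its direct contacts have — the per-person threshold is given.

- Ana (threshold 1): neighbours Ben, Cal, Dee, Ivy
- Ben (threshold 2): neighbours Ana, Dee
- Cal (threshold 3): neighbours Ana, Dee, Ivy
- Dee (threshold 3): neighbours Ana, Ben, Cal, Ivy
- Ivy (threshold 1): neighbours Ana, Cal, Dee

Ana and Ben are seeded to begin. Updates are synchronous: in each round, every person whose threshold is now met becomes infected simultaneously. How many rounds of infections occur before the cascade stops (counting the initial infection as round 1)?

Round 1 — Ana, Ben become infected (initial).
Round 2 — checking thresholds:
  Cal: 1 of 3 neighbours < 3, below threshold.
  Dee: 2 of 4 neighbours < 3, below threshold.
  Ivy: 1 of 3 neighbours ≥ 1, becomes infected.
Round 3 — checking thresholds:
  Cal: 2 of 3 neighbours < 3, below threshold.
  Dee: 3 of 4 neighbours ≥ 3, becomes infected.
Round 4 — checking thresholds:
  Cal: 3 of 3 neighbours ≥ 3, becomes infected.
Round 5 — no new infections; cascade stops.

4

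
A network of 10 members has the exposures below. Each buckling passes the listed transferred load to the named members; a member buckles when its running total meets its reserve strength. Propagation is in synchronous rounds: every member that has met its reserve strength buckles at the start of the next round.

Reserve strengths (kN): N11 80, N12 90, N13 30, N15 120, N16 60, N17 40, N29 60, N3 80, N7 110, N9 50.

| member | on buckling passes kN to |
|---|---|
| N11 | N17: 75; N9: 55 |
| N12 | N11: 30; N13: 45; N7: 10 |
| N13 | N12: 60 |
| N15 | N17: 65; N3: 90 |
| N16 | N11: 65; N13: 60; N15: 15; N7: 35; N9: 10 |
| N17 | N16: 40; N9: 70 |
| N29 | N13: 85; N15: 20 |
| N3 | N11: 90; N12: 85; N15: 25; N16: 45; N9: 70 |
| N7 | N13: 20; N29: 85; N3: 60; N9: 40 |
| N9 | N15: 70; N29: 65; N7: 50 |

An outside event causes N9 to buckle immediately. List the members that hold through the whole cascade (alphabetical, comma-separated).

Round 1 — N9 buckles (initial).
  N15: +70 → 70 < 120
  N29: +65 → 65 ≥ 60
  N7: +50 → 50 < 110
Round 2 — N29 buckles.
  N13: +85 → 85 ≥ 30
  N15: +20 → 90 < 120
Round 3 — N13 buckles.
  N12: +60 → 60 < 90
No further bucklings.

N11, N12, N15, N16, N17, N3, N7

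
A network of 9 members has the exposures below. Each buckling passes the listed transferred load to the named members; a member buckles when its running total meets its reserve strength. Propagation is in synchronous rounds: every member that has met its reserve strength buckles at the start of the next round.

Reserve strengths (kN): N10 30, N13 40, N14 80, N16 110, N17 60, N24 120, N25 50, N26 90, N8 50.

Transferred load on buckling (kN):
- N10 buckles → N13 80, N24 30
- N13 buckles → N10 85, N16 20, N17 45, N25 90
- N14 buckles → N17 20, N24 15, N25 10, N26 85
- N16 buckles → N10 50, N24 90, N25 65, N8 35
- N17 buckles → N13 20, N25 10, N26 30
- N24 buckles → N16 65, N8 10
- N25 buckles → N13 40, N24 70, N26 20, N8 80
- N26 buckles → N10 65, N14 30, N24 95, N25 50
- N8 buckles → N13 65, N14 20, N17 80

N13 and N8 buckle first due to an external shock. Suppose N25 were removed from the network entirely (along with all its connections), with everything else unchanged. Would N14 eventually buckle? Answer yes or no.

With N25 removed:
Round 1 — N13, N8 buckle (initial).
  N10: +85 → 85 ≥ 30
  N14: +20 → 20 < 80
  N16: +20 → 20 < 110
  N17: +45+80 → 125 ≥ 60
Round 2 — N10, N17 buckle.
  N24: +30 → 30 < 120
  N26: +30 → 30 < 90
No further bucklings.

no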